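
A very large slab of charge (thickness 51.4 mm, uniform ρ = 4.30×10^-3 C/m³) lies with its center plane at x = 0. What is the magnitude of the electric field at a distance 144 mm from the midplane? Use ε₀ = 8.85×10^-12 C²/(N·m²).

The point |x| = 144 mm lies outside the slab (half-thickness 0.0257 m). A symmetric pillbox spanning the full slab encloses Q_enc = ρ·d·A.
Flux = 2EA ⇒ E = |ρ|d/(2ε₀), independent of distance outside.
E = (4.30×10^-3)(0.0514)/(2·8.85×10^-12) = 1.25×10^7 N/C.

E ≈ 1.25×10^7 V/m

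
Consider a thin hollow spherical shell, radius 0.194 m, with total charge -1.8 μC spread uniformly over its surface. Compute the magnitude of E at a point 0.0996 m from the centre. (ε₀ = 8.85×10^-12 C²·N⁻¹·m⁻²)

E = 0

By spherical symmetry E is radial; choose a Gaussian sphere of radius r = 0.0996 m (inside the shell, r < 0.194 m).
No charge lies within this surface, so Q_enc = 0 and Gauss's law gives E·4πr² = 0 ⇒ E = 0.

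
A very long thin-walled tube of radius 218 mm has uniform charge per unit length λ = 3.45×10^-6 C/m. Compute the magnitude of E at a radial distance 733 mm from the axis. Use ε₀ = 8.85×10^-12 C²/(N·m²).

Coaxial Gaussian cylinder, radius r = 733 mm, length L (r > 218 mm).
The full line charge is enclosed: λ_enc = 3.45e-6 C/m.
Gauss's law: E·2πrL = λ_enc L/ε₀.
E = |λ_enc|/(2πε₀r) = (3.45e-6)/(2π·8.85×10^-12·0.733) = 8.46e4 N/C.

E = 8.46×10^4 N/C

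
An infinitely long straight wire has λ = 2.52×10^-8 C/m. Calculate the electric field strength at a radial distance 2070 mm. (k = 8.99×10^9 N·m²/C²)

Take a coaxial cylindrical Gaussian surface of radius r = 2070 mm and length L.
Q_enc = λL, so λ_enc = 2.52e-8 C/m.
Applying ∮E·dA = Q_enc/ε₀ with the end caps contributing no flux:
E = 2k|λ_enc|/r = 2(8.99×10^9)(2.52×10^-8)/(2.07) = 219 N/C.

|E| ≈ 219 N/C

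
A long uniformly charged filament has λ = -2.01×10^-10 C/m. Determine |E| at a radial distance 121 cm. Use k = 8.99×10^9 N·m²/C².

Take a coaxial cylindrical Gaussian surface of radius r = 121 cm and length L.
Q_enc = λL, so λ_enc = -2.01×10^-10 C/m.
Gauss's law: E·2πrL = λ_enc L/ε₀.
E = 2k|λ_enc|/r = 2(8.99×10^9)(2.01×10^-10)/(1.21) = 2.99 N/C.

E = 2.99 N/C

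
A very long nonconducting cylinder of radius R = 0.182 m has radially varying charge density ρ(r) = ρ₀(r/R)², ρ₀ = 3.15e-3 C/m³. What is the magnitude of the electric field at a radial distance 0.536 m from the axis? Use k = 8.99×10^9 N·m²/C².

|E| = 5.50×10^6 N/C

By cylindrical symmetry E is radial; use a coaxial Gaussian cylinder of radius 0.536 m and length L (r > R, full charge per length enclosed).
λ_enc = 2π ∫₀^R ρ₀(r'/R)^2 r' dr' = 2πρ₀R²/4 = 1.639×10^-4 C/m.
Gauss's law: E·2πrL = λ_enc L/ε₀.
E = 2k|λ_enc|/r = 2(8.99×10^9)(1.639×10^-4)/(0.536) = 5.50×10^6 N/C.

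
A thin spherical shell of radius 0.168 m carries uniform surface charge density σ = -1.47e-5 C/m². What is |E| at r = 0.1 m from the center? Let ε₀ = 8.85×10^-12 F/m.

E = 0 (no enclosed charge)

Use a concentric Gaussian sphere at r = 0.1 m (inside the shell, r < 0.168 m).
No charge lies within this surface, so Q_enc = 0 and Gauss's law gives E·4πr² = 0 ⇒ E = 0.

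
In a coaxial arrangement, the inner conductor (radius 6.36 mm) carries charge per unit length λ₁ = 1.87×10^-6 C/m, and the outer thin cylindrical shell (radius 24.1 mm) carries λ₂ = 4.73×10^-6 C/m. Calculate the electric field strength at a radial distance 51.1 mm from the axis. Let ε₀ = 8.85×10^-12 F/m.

|E| = 2.32×10^6 V/m

Take a coaxial cylindrical Gaussian surface of radius r = 51.1 mm and length L (r > 24.1 mm, enclosing both).
λ_enc = λ₁ + λ₂ = (1.87e-6) + (4.73×10^-6) = 6.60×10^-6 C/m.
Applying ∮E·dA = Q_enc/ε₀ with the end caps contributing no flux:
E = |λ_enc|/(2πε₀r) = (6.60×10^-6)/(2π·8.85×10^-12·0.0511) = 2.32×10^6 N/C.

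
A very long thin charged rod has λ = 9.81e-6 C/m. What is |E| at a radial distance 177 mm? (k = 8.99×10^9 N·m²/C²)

Take a coaxial cylindrical Gaussian surface of radius r = 177 mm and length L.
Q_enc = λL, so λ_enc = 9.81×10^-6 C/m.
Since E is radial and uniform over the curved surface, Φ = E·2πrL = Q_enc/ε₀ = λ_enc L/ε₀.
E = 2k|λ_enc|/r = 2(8.99×10^9)(9.81×10^-6)/(0.177) = 9.97×10^5 N/C.

|E| = 9.97×10^5 V/m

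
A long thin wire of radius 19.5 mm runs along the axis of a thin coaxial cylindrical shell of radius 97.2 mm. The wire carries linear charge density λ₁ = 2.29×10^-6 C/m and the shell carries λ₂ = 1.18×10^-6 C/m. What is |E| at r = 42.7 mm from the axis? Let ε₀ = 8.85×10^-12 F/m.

9.64×10^5 N/C

Coaxial Gaussian cylinder, radius r = 42.7 mm, length L (between the conductors, 19.5 mm < r < 97.2 mm).
Only the inner wire is enclosed; the outer shell contributes nothing inside itself. λ_enc = λ₁ = 2.29×10^-6 C/m.
Since E is radial and uniform over the curved surface, Φ = E·2πrL = Q_enc/ε₀ = λ_enc L/ε₀.
E = |λ_enc|/(2πε₀r) = (2.29×10^-6)/(2π·8.85×10^-12·0.0427) = 9.64×10^5 N/C.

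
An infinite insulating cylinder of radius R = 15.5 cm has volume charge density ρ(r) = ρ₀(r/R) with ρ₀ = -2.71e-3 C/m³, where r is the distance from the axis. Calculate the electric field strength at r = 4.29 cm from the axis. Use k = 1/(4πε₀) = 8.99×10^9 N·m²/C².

|E| ≈ 1.21×10^6 N/C

Choose a coaxial cylinder of radius r = 4.29 cm (arbitrary length L) as the Gaussian surface (r < R).
Integrating ρ over the cross-section to radius r: λ_enc = (2πρ₀/R) ∫₀^r r'^2 dr' = 2πρ₀ r^3/(3·R) = -2.891×10^-6 C/m.
Gauss's law: E·2πrL = λ_enc L/ε₀.
E = 2k|λ_enc|/r = 2(8.99×10^9)(2.891×10^-6)/(0.0429) = 1.21e6 N/C.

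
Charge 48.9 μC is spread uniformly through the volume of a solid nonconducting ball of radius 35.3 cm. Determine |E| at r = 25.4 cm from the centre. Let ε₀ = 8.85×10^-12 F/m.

Use a concentric Gaussian sphere at r = 25.4 cm (r < R).
For a uniform sphere the enclosed fraction is (r/R)³, so Q_enc = (48.9 μC)(0.254/0.353)³ = 1.822×10^-5 C.
Since E is radial and uniform over the Gaussian sphere, Φ = E·4πr² = Q_enc/ε₀.
E = |Q_enc|/(4πε₀r²) = (1.822×10^-5)/(4π·8.85×10^-12·(0.254)²) = 2.54×10^6 N/C.

|E| ≈ 2.54e6 V/m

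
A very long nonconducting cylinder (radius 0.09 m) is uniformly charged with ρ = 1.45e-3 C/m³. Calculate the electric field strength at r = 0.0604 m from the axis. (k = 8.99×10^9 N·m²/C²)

Take a coaxial cylindrical Gaussian surface of radius r = 0.0604 m and length L (r < R).
Enclosed charge per unit length: λ_enc = ρ·πr² = (1.45×10^-3)π(0.0604)² = 1.662×10^-5 C/m.
By Gauss's law (flux through the curved wall only), E·2πrL = λ_enc L/ε₀.
E = 2k|λ_enc|/r = 2(8.99×10^9)(1.662×10^-5)/(0.0604) = 4.95e6 N/C.

|E| ≈ 4.95e6 V/m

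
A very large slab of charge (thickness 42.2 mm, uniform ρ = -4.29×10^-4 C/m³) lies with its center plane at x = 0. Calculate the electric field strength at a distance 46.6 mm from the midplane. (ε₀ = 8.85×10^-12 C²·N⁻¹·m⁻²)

1.02×10^6 N/C

The point |x| = 46.6 mm lies outside the slab (half-thickness 0.0211 m). A symmetric pillbox spanning the full slab encloses Q_enc = ρ·d·A.
Flux = 2EA ⇒ E = |ρ|d/(2ε₀), independent of distance outside.
E = (4.29e-4)(0.0422)/(2·8.85×10^-12) = 1.02e6 N/C.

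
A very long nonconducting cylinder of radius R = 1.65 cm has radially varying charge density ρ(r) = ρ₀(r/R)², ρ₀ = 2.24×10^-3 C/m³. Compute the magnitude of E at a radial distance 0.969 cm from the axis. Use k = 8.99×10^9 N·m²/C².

E ≈ 2.11×10^5 N/C

Take a coaxial cylindrical Gaussian surface of radius r = 0.969 cm and length L (r < R).
Integrating ρ over the cross-section to radius r: λ_enc = (2πρ₀/R²) ∫₀^r r'^3 dr' = 2πρ₀ r^4/(4·R²) = 1.139×10^-7 C/m.
Applying ∮E·dA = Q_enc/ε₀ with the end caps contributing no flux:
E = 2k|λ_enc|/r = 2(8.99×10^9)(1.139×10^-7)/(0.00969) = 2.11×10^5 N/C.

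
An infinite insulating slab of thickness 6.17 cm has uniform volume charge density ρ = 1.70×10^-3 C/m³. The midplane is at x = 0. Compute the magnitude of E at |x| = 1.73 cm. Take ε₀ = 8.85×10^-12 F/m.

E ≈ 3.32×10^6 V/m

By symmetry E is perpendicular to the slab. A Gaussian pillbox from −1.73 cm to +1.73 cm (face area A) lies entirely within the slab.
Q_enc = ρ·(2x)·A and flux = 2EA, so 2EA = 2ρxA/ε₀ ⇒ E = |ρ|x/ε₀.
E = (1.70×10^-3)(0.0173)/(8.85×10^-12) = 3.32×10^6 N/C.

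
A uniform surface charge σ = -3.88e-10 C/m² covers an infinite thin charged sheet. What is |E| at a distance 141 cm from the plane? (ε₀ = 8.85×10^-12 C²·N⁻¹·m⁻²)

Choose a cylindrical pillbox piercing the sheet, end faces (area A) parallel to it.
Only the two end caps contribute flux: Φ = 2EA. With Q_enc = σA, Gauss's law gives E = |σ|/(2ε₀).
E = |σ|/(2ε₀) = (3.88×10^-10)/(2·8.85×10^-12) = 21.9 N/C.

E ≈ 21.9 V/m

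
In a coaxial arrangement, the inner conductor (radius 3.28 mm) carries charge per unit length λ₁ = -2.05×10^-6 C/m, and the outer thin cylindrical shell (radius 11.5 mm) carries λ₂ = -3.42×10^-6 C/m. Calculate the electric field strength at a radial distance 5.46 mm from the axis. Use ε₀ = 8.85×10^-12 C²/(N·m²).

Take a coaxial cylindrical Gaussian surface of radius r = 5.46 mm and length L (between the conductors, 3.28 mm < r < 11.5 mm).
The shell at 11.5 mm lies outside the Gaussian surface, so λ_enc = λ₁ = -2.05×10^-6 C/m.
By Gauss's law (flux through the curved wall only), E·2πrL = λ_enc L/ε₀.
E = |λ_enc|/(2πε₀r) = (2.05e-6)/(2π·8.85×10^-12·0.00546) = 6.75×10^6 N/C.

|E| = 6.75×10^6 N/C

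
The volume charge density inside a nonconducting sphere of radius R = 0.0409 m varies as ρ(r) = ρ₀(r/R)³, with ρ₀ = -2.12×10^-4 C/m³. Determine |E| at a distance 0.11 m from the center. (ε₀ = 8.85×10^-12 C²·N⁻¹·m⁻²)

Symmetry ⇒ E = E(r) r̂. Gaussian sphere of radius r = 0.11 m (r > R, all charge enclosed).
Q_enc = 4π ∫₀^R ρ₀(r'/R)^3 r'² dr' = 4πρ₀R³/6 = -3.038e-8 C.
Gauss's law: E·4πr² = Q_enc/ε₀.
E = |Q_enc|/(4πε₀r²) = (3.038×10^-8)/(4π·8.85×10^-12·(0.11)²) = 2.26×10^4 N/C.

E = 2.26e4 N/C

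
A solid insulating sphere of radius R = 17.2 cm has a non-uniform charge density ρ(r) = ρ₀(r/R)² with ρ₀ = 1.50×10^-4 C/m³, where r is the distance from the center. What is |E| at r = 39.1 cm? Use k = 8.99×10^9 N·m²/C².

|E| ≈ 1.13×10^5 N/C

Symmetry ⇒ E = E(r) r̂. Gaussian sphere of radius r = 39.1 cm (r > R, all charge enclosed).
Q_enc = 4π ∫₀^R ρ₀(r'/R)^2 r'² dr' = 4πρ₀R³/5 = 1.918×10^-6 C.
Gauss's law: E·4πr² = Q_enc/ε₀.
E = k|Q_enc|/r² = (8.99×10^9)(1.918×10^-6)/(0.391)² = 1.13×10^5 N/C.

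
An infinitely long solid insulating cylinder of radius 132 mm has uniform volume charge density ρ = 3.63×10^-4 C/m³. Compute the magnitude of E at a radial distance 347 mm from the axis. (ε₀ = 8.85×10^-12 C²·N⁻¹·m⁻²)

Take a coaxial cylindrical Gaussian surface of radius r = 347 mm and length L (r > 132 mm, full cross-section enclosed).
λ_enc = ρ·πR² = (3.63×10^-4)π(0.132)² = 1.987×10^-5 C/m.
Applying ∮E·dA = Q_enc/ε₀ with the end caps contributing no flux:
E = |λ_enc|/(2πε₀r) = (1.987e-5)/(2π·8.85×10^-12·0.347) = 1.03×10^6 N/C.

|E| = 1.03×10^6 N/C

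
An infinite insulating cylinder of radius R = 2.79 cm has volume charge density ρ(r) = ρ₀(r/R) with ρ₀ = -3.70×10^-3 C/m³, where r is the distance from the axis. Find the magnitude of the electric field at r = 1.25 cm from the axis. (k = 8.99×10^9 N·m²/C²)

E ≈ 7.80×10^5 N/C

By cylindrical symmetry E is radial; use a coaxial Gaussian cylinder of radius 1.25 cm and length L (r < R).
λ_enc = ∫₀^r ρ(r')·2πr' dr' = (2πρ₀/R)·r^3/3 = -5.425e-7 C/m.
Applying ∮E·dA = Q_enc/ε₀ with the end caps contributing no flux:
E = 2k|λ_enc|/r = 2(8.99×10^9)(5.425×10^-7)/(0.0125) = 7.80×10^5 N/C.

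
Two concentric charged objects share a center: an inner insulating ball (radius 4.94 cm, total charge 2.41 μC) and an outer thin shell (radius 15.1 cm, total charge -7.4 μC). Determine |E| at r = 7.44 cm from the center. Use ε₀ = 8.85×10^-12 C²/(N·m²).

Symmetry ⇒ E = E(r) r̂. Gaussian sphere of radius r = 7.44 cm (between the bodies, 4.94 cm < r < 15.1 cm).
The shell at 15.1 cm lies outside the Gaussian surface, so Q_enc = 2.41 μC = 2.41×10^-6 C.
By Gauss's law, ∮E·dA = E·4πr² = Q_enc/ε₀.
E = |Q_enc|/(4πε₀r²) = (2.41×10^-6)/(4π·8.85×10^-12·(0.0744)²) = 3.91×10^6 N/C.

3.91×10^6 N/C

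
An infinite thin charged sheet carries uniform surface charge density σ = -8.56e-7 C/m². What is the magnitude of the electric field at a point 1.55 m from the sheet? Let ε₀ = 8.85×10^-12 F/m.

The symmetry is planar: E is normal to the sheet and the same magnitude on both sides. Take a pillbox straddling the sheet with end-cap area A.
Only the two end caps contribute flux: Φ = 2EA. With Q_enc = σA, Gauss's law gives E = |σ|/(2ε₀).
E = |σ|/(2ε₀) = (8.56×10^-7)/(2·8.85×10^-12) = 4.84e4 N/C.

4.84×10^4 V/m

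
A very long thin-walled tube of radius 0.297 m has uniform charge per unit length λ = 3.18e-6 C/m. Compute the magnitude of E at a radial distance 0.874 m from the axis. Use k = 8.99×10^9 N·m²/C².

Choose a coaxial cylinder of radius r = 0.874 m (arbitrary length L) as the Gaussian surface (r > 0.297 m).
The full line charge is enclosed: λ_enc = 3.18×10^-6 C/m.
Since E is radial and uniform over the curved surface, Φ = E·2πrL = Q_enc/ε₀ = λ_enc L/ε₀.
E = 2k|λ_enc|/r = 2(8.99×10^9)(3.18×10^-6)/(0.874) = 6.54×10^4 N/C.

6.54×10^4 V/m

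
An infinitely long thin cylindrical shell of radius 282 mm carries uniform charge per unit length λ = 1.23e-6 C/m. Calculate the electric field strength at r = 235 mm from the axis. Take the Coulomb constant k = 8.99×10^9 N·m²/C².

E = 0 (no enclosed charge)

By cylindrical symmetry E is radial; use a coaxial Gaussian cylinder of radius 235 mm and length L (r < 282 mm, inside the shell).
No charge is enclosed, so Gauss's law gives E·2πrL = 0 ⇒ E = 0.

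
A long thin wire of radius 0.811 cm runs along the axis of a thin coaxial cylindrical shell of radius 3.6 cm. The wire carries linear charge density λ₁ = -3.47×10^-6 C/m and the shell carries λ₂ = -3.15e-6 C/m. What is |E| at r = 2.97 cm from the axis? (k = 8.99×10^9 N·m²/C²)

E ≈ 2.10×10^6 N/C

Coaxial Gaussian cylinder, radius r = 2.97 cm, length L (between the conductors, 0.811 cm < r < 3.6 cm).
Only the inner wire is enclosed; the outer shell contributes nothing inside itself. λ_enc = λ₁ = -3.47e-6 C/m.
Since E is radial and uniform over the curved surface, Φ = E·2πrL = Q_enc/ε₀ = λ_enc L/ε₀.
E = 2k|λ_enc|/r = 2(8.99×10^9)(3.47e-6)/(0.0297) = 2.10e6 N/C.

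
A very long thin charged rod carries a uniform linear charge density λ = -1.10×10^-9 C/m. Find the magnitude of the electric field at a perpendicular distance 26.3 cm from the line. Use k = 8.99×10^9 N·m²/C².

75.2 N/C

Take a coaxial cylindrical Gaussian surface of radius r = 26.3 cm and length L.
Q_enc = λL, so λ_enc = -1.10×10^-9 C/m.
By Gauss's law (flux through the curved wall only), E·2πrL = λ_enc L/ε₀.
E = 2k|λ_enc|/r = 2(8.99×10^9)(1.10e-9)/(0.263) = 75.2 N/C.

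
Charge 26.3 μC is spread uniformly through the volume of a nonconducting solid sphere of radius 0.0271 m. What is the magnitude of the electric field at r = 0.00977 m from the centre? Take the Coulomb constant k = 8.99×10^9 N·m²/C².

1.16e8 N/C

Take a concentric spherical Gaussian surface of radius r = 0.00977 m (r < R).
Only the charge within r is enclosed: Q_enc = Q·(r/R)³ = (26.3 μC)·(0.00977 m/0.0271 m)³ = 1.232e-6 C.
By Gauss's law, ∮E·dA = E·4πr² = Q_enc/ε₀.
E = k|Q_enc|/r² = (8.99×10^9)(1.232×10^-6)/(0.00977)² = 1.16e8 N/C.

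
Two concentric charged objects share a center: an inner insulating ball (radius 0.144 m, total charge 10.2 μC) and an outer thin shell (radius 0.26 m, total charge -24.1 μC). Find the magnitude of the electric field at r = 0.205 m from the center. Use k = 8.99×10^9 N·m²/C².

Take a concentric spherical Gaussian surface of radius r = 0.205 m (between the bodies, 0.144 m < r < 0.26 m).
Only the inner charge is enclosed; the outer shell contributes nothing inside itself. Q_enc = 10.2 μC = 1.02×10^-5 C.
By Gauss's law, ∮E·dA = E·4πr² = Q_enc/ε₀.
E = k|Q_enc|/r² = (8.99×10^9)(1.02e-5)/(0.205)² = 2.18×10^6 N/C.

E = 2.18×10^6 N/C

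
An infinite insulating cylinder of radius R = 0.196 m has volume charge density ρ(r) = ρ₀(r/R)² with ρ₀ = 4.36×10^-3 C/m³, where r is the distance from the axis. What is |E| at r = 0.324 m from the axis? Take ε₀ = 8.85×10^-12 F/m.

|E| = 1.46×10^7 N/C

By cylindrical symmetry E is radial; use a coaxial Gaussian cylinder of radius 0.324 m and length L (r > R, full charge per length enclosed).
λ_enc = 2π ∫₀^R ρ₀(r'/R)^2 r' dr' = 2πρ₀R²/4 = 2.631×10^-4 C/m.
Since E is radial and uniform over the curved surface, Φ = E·2πrL = Q_enc/ε₀ = λ_enc L/ε₀.
E = |λ_enc|/(2πε₀r) = (2.631×10^-4)/(2π·8.85×10^-12·0.324) = 1.46×10^7 N/C.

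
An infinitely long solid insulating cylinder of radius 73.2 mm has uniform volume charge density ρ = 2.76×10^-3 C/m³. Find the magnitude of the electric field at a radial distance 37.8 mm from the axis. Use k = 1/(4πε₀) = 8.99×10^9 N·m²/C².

|E| = 5.89e6 N/C

Choose a coaxial cylinder of radius r = 37.8 mm (arbitrary length L) as the Gaussian surface (r < R).
Charge inside radius r per length L is ρ·πr²·L, so λ_enc = ρπr² = 1.239×10^-5 C/m.
By Gauss's law (flux through the curved wall only), E·2πrL = λ_enc L/ε₀.
E = 2k|λ_enc|/r = 2(8.99×10^9)(1.239e-5)/(0.0378) = 5.89×10^6 N/C.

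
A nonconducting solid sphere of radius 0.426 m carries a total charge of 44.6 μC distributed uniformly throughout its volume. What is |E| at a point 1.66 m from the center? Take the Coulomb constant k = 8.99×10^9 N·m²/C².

Use a concentric Gaussian sphere at r = 1.66 m (r > R, so the entire charge is enclosed).
Q_enc = 44.6 μC = 4.46e-5 C.
Gauss's law: E·4πr² = Q_enc/ε₀.
E = k|Q_enc|/r² = (8.99×10^9)(4.46e-5)/(1.66)² = 1.46×10^5 N/C.

|E| = 1.46×10^5 V/m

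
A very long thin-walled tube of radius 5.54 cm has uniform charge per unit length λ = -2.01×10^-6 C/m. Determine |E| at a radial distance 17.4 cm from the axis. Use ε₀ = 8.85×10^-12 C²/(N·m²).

By cylindrical symmetry E is radial; use a coaxial Gaussian cylinder of radius 17.4 cm and length L (r > 5.54 cm).
The full line charge is enclosed: λ_enc = -2.01e-6 C/m.
Gauss's law: E·2πrL = λ_enc L/ε₀.
E = |λ_enc|/(2πε₀r) = (2.01×10^-6)/(2π·8.85×10^-12·0.174) = 2.08×10^5 N/C.

2.08×10^5 N/C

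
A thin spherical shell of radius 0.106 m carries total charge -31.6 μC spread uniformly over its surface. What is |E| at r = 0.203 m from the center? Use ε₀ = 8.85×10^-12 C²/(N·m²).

Take a concentric spherical Gaussian surface of radius r = 0.203 m (r > 0.106 m).
The entire shell is enclosed: Q_enc = -3.16×10^-5 C.
By Gauss's law, ∮E·dA = E·4πr² = Q_enc/ε₀.
E = |Q_enc|/(4πε₀r²) = (3.16×10^-5)/(4π·8.85×10^-12·(0.203)²) = 6.90×10^6 N/C.

E ≈ 6.90e6 N/C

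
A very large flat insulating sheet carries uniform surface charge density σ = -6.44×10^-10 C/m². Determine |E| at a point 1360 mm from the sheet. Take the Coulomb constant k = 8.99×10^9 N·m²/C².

36.4 N/C

By planar symmetry E is perpendicular to the sheet and uniform; use a Gaussian pillbox with flat faces of area A on each side of the sheet.
Flux Φ = 2EA and Q_enc = σA, so 2EA = σA/ε₀ ⇒ E = |σ|/(2ε₀), independent of distance.
E = 2πk|σ| = 2π(8.99×10^9)(6.44×10^-10) = 36.4 N/C.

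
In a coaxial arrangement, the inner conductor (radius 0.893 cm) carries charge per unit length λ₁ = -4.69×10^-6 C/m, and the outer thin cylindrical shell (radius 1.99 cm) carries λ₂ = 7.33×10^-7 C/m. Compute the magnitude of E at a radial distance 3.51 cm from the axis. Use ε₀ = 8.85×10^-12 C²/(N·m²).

Choose a coaxial cylinder of radius r = 3.51 cm (arbitrary length L) as the Gaussian surface (r > 1.99 cm, enclosing both).
λ_enc = λ₁ + λ₂ = (-4.69×10^-6) + (7.33×10^-7) = -3.957×10^-6 C/m.
Since E is radial and uniform over the curved surface, Φ = E·2πrL = Q_enc/ε₀ = λ_enc L/ε₀.
E = |λ_enc|/(2πε₀r) = (3.957×10^-6)/(2π·8.85×10^-12·0.0351) = 2.03×10^6 N/C.

E = 2.03×10^6 N/C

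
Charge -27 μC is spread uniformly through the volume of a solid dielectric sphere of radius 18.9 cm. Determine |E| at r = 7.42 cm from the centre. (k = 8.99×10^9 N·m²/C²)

Use a concentric Gaussian sphere at r = 7.42 cm (r < R).
For a uniform sphere the enclosed fraction is (r/R)³, so Q_enc = (-27 μC)(0.0742/0.189)³ = -1.634×10^-6 C.
Since E is radial and uniform over the Gaussian sphere, Φ = E·4πr² = Q_enc/ε₀.
E = k|Q_enc|/r² = (8.99×10^9)(1.634e-6)/(0.0742)² = 2.67×10^6 N/C.

2.67×10^6 N/C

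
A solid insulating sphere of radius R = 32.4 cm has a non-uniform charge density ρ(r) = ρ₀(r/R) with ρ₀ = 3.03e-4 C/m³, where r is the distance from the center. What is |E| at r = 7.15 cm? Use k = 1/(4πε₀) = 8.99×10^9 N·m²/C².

By spherical symmetry E is radial; choose a Gaussian sphere of radius r = 7.15 cm (r < R).
Integrate the density: Q_enc = 4π ∫₀^r ρ₀(r'/R)^1 r'² dr' = 4πρ₀ r^4/(4·R) = 7.678×10^-8 C.
Applying ∮E·dA = Q_enc/ε₀ with Φ = E(4πr²):
E = k|Q_enc|/r² = (8.99×10^9)(7.678e-8)/(0.0715)² = 1.35×10^5 N/C.

E ≈ 1.35×10^5 N/C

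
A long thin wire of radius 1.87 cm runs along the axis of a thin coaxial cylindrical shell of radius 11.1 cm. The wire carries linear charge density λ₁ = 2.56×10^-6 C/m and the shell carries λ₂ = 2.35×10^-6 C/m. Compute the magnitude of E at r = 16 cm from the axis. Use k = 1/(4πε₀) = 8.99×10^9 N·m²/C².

By cylindrical symmetry E is radial; use a coaxial Gaussian cylinder of radius 16 cm and length L (r > 11.1 cm, enclosing both).
λ_enc = λ₁ + λ₂ = (2.56e-6) + (2.35×10^-6) = 4.91×10^-6 C/m.
Since E is radial and uniform over the curved surface, Φ = E·2πrL = Q_enc/ε₀ = λ_enc L/ε₀.
E = 2k|λ_enc|/r = 2(8.99×10^9)(4.91×10^-6)/(0.16) = 5.52×10^5 N/C.

|E| = 5.52e5 N/C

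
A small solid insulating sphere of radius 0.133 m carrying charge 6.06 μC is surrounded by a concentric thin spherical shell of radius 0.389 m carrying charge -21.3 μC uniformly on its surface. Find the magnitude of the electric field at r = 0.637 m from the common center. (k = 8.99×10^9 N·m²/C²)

By spherical symmetry E is radial; choose a Gaussian sphere of radius r = 0.637 m (r > 0.389 m, enclosing both).
Q_enc = (6.06 μC) + (-21.3 μC) = -1.524×10^-5 C.
Since E is radial and uniform over the Gaussian sphere, Φ = E·4πr² = Q_enc/ε₀.
E = k|Q_enc|/r² = (8.99×10^9)(1.524×10^-5)/(0.637)² = 3.38e5 N/C.

|E| ≈ 3.38×10^5 N/C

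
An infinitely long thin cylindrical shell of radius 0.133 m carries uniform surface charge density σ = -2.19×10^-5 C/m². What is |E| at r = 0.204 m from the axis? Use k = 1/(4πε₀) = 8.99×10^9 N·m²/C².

Coaxial Gaussian cylinder, radius r = 0.204 m, length L (r > 0.133 m).
The whole shell is enclosed: λ_enc = σ·2πR = (-2.19e-5)·2π·(0.133) = -1.83×10^-5 C/m.
Gauss's law: E·2πrL = λ_enc L/ε₀.
E = 2k|λ_enc|/r = 2(8.99×10^9)(1.83×10^-5)/(0.204) = 1.61e6 N/C.

|E| ≈ 1.61e6 N/C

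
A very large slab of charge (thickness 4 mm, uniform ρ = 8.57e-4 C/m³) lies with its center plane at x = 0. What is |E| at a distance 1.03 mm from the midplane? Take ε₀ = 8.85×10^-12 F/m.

By symmetry E is perpendicular to the slab. A Gaussian pillbox from −1.03 mm to +1.03 mm (face area A) lies entirely within the slab.
Q_enc = ρ·(2x)·A and flux = 2EA, so 2EA = 2ρxA/ε₀ ⇒ E = |ρ|x/ε₀.
E = (8.57×10^-4)(0.00103)/(8.85×10^-12) = 9.97×10^4 N/C.

|E| ≈ 9.97×10^4 V/m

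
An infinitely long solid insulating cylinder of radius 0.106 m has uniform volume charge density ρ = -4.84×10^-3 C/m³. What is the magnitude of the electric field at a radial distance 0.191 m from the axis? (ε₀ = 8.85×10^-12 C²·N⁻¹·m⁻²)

1.61×10^7 V/m

By cylindrical symmetry E is radial; use a coaxial Gaussian cylinder of radius 0.191 m and length L (r > 0.106 m, full cross-section enclosed).
λ_enc = ρ·πR² = (-4.84×10^-3)π(0.106)² = -1.708×10^-4 C/m.
Applying ∮E·dA = Q_enc/ε₀ with the end caps contributing no flux:
E = |λ_enc|/(2πε₀r) = (1.708e-4)/(2π·8.85×10^-12·0.191) = 1.61e7 N/C.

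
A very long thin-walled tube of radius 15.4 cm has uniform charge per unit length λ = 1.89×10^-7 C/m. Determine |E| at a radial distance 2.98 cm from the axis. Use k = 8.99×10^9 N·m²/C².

Take a coaxial cylindrical Gaussian surface of radius r = 2.98 cm and length L (r < 15.4 cm, inside the shell).
All the surface charge lies outside this cylinder: Q_enc = 0, hence E = 0.

E = 0 (no enclosed charge)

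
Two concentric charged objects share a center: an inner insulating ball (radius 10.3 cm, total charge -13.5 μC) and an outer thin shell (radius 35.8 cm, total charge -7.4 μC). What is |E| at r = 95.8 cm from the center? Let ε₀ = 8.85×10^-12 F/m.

E = 2.05×10^5 N/C

Use a concentric Gaussian sphere at r = 95.8 cm (r > 35.8 cm, enclosing both).
Q_enc = (-13.5 μC) + (-7.4 μC) = -2.09×10^-5 C.
Since E is radial and uniform over the Gaussian sphere, Φ = E·4πr² = Q_enc/ε₀.
E = |Q_enc|/(4πε₀r²) = (2.09×10^-5)/(4π·8.85×10^-12·(0.958)²) = 2.05×10^5 N/C.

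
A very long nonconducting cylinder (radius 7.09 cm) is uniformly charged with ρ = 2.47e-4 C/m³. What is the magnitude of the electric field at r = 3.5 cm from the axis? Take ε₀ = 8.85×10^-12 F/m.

Take a coaxial cylindrical Gaussian surface of radius r = 3.5 cm and length L (r < R).
Enclosed charge per unit length: λ_enc = ρ·πr² = (2.47×10^-4)π(0.035)² = 9.506e-7 C/m.
Applying ∮E·dA = Q_enc/ε₀ with the end caps contributing no flux:
E = |λ_enc|/(2πε₀r) = (9.506×10^-7)/(2π·8.85×10^-12·0.035) = 4.88e5 N/C.

E ≈ 4.88×10^5 V/m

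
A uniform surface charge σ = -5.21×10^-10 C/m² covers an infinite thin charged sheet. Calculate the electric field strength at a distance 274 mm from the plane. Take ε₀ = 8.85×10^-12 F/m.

E = 29.4 V/m

By planar symmetry E is perpendicular to the sheet and uniform; use a Gaussian pillbox with flat faces of area A on each side of the sheet.
Flux Φ = 2EA and Q_enc = σA, so 2EA = σA/ε₀ ⇒ E = |σ|/(2ε₀), independent of distance.
E = |σ|/(2ε₀) = (5.21e-10)/(2·8.85×10^-12) = 29.4 N/C.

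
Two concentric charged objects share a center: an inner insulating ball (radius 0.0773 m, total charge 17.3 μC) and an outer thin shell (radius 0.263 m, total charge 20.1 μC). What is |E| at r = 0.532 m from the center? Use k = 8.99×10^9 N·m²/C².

Take a concentric spherical Gaussian surface of radius r = 0.532 m (r > 0.263 m, enclosing both).
Q_enc = (17.3 μC) + (20.1 μC) = 3.74×10^-5 C.
Gauss's law: E·4πr² = Q_enc/ε₀.
E = k|Q_enc|/r² = (8.99×10^9)(3.74×10^-5)/(0.532)² = 1.19×10^6 N/C.

|E| ≈ 1.19×10^6 N/C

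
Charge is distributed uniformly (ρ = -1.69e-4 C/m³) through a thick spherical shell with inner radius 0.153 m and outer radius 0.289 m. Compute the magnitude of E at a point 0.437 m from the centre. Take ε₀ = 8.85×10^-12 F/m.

By spherical symmetry E is radial; choose a Gaussian sphere of radius r = 0.437 m (r > 0.289 m, enclosing the whole shell).
Q_enc = ρ·(4π/3)(b³ − a³) = (-1.69e-4)·(4π/3)·((0.289)³ − (0.153)³) = -1.455×10^-5 C.
Applying ∮E·dA = Q_enc/ε₀ with Φ = E(4πr²):
E = |Q_enc|/(4πε₀r²) = (1.455×10^-5)/(4π·8.85×10^-12·(0.437)²) = 6.85×10^5 N/C.

E = 6.85×10^5 V/m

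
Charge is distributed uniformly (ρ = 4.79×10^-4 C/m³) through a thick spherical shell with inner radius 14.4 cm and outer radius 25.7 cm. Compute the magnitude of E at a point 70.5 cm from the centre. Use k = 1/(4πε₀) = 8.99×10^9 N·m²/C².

|E| ≈ 5.08×10^5 V/m

By spherical symmetry E is radial; choose a Gaussian sphere of radius r = 70.5 cm (r > 25.7 cm, enclosing the whole shell).
Q_enc = ρ·(4π/3)(b³ − a³) = (4.79×10^-4)·(4π/3)·((0.257)³ − (0.144)³) = 2.807e-5 C.
Applying ∮E·dA = Q_enc/ε₀ with Φ = E(4πr²):
E = k|Q_enc|/r² = (8.99×10^9)(2.807×10^-5)/(0.705)² = 5.08e5 N/C.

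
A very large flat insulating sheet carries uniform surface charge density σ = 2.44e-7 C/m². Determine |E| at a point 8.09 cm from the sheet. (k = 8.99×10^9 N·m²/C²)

|E| ≈ 1.38×10^4 V/m

The symmetry is planar: E is normal to the sheet and the same magnitude on both sides. Take a pillbox straddling the sheet with end-cap area A.
Flux Φ = 2EA and Q_enc = σA, so 2EA = σA/ε₀ ⇒ E = |σ|/(2ε₀), independent of distance.
E = 2πk|σ| = 2π(8.99×10^9)(2.44×10^-7) = 1.38e4 N/C.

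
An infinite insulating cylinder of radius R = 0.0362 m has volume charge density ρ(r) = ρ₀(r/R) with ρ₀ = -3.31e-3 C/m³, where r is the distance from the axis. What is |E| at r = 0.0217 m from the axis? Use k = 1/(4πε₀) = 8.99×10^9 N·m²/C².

Take a coaxial cylindrical Gaussian surface of radius r = 0.0217 m and length L (r < R).
λ_enc = ∫₀^r ρ(r')·2πr' dr' = (2πρ₀/R)·r^3/3 = -1.957×10^-6 C/m.
Applying ∮E·dA = Q_enc/ε₀ with the end caps contributing no flux:
E = 2k|λ_enc|/r = 2(8.99×10^9)(1.957×10^-6)/(0.0217) = 1.62e6 N/C.

E ≈ 1.62×10^6 V/m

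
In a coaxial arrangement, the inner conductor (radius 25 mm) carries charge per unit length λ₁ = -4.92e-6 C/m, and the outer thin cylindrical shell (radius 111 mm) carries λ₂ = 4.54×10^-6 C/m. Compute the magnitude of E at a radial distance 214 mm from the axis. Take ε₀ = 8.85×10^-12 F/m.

E ≈ 3.19×10^4 N/C

Coaxial Gaussian cylinder, radius r = 214 mm, length L (r > 111 mm, enclosing both).
λ_enc = λ₁ + λ₂ = (-4.92×10^-6) + (4.54×10^-6) = -3.80×10^-7 C/m.
Gauss's law: E·2πrL = λ_enc L/ε₀.
E = |λ_enc|/(2πε₀r) = (3.80×10^-7)/(2π·8.85×10^-12·0.214) = 3.19×10^4 N/C.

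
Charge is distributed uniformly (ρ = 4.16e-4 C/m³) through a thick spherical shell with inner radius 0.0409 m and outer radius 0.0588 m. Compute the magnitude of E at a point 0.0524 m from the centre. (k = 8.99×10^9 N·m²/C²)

|E| = 4.31×10^5 V/m

By spherical symmetry E is radial; choose a Gaussian sphere of radius r = 0.0524 m (within the shell material, 0.0409 m < r < 0.0588 m).
Only the shell between 0.0409 m and r is enclosed: Q_enc = ρ·(4π/3)(r³ − a³) = (4.16×10^-4)·(4π/3)·((0.0524)³ − (0.0409)³) = 1.315×10^-7 C.
Applying ∮E·dA = Q_enc/ε₀ with Φ = E(4πr²):
E = k|Q_enc|/r² = (8.99×10^9)(1.315×10^-7)/(0.0524)² = 4.31×10^5 N/C.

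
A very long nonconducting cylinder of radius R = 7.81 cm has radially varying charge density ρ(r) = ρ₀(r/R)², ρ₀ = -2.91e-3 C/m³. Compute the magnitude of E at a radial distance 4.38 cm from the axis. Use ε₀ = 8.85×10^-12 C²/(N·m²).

Choose a coaxial cylinder of radius r = 4.38 cm (arbitrary length L) as the Gaussian surface (r < R).
λ_enc = ∫₀^r ρ(r')·2πr' dr' = (2πρ₀/R²)·r^4/4 = -2.758e-6 C/m.
Since E is radial and uniform over the curved surface, Φ = E·2πrL = Q_enc/ε₀ = λ_enc L/ε₀.
E = |λ_enc|/(2πε₀r) = (2.758e-6)/(2π·8.85×10^-12·0.0438) = 1.13×10^6 N/C.

1.13×10^6 N/C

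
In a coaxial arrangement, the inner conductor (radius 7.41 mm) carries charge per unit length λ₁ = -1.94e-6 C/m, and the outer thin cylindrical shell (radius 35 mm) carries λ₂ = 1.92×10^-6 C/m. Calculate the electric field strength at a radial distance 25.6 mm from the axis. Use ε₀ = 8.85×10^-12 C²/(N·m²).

E ≈ 1.36×10^6 N/C

Choose a coaxial cylinder of radius r = 25.6 mm (arbitrary length L) as the Gaussian surface (between the conductors, 7.41 mm < r < 35 mm).
Only the inner wire is enclosed; the outer shell contributes nothing inside itself. λ_enc = λ₁ = -1.94×10^-6 C/m.
By Gauss's law (flux through the curved wall only), E·2πrL = λ_enc L/ε₀.
E = |λ_enc|/(2πε₀r) = (1.94×10^-6)/(2π·8.85×10^-12·0.0256) = 1.36×10^6 N/C.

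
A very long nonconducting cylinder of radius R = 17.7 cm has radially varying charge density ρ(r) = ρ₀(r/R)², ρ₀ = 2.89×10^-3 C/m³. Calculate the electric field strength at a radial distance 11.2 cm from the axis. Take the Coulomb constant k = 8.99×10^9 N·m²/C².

|E| = 3.66×10^6 N/C

Choose a coaxial cylinder of radius r = 11.2 cm (arbitrary length L) as the Gaussian surface (r < R).
Integrating ρ over the cross-section to radius r: λ_enc = (2πρ₀/R²) ∫₀^r r'^3 dr' = 2πρ₀ r^4/(4·R²) = 2.28e-5 C/m.
Since E is radial and uniform over the curved surface, Φ = E·2πrL = Q_enc/ε₀ = λ_enc L/ε₀.
E = 2k|λ_enc|/r = 2(8.99×10^9)(2.28×10^-5)/(0.112) = 3.66×10^6 N/C.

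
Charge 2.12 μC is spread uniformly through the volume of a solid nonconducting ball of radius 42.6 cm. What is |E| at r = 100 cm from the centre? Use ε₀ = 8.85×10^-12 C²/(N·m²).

1.91×10^4 N/C

Use a concentric Gaussian sphere at r = 100 cm (r > R, so the entire charge is enclosed).
Q_enc = 2.12 μC = 2.12e-6 C.
By Gauss's law, ∮E·dA = E·4πr² = Q_enc/ε₀.
E = |Q_enc|/(4πε₀r²) = (2.12×10^-6)/(4π·8.85×10^-12·(1)²) = 1.91×10^4 N/C.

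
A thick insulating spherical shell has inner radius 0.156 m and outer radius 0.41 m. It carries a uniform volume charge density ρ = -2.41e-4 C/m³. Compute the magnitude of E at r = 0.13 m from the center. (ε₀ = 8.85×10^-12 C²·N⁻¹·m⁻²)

Symmetry ⇒ E = E(r) r̂. Gaussian sphere of radius r = 0.13 m (r < 0.156 m, inside the empty cavity).
Q_enc = 0 (all charge lies at larger r); Gauss's law gives E = 0.

|E| = 0 N/C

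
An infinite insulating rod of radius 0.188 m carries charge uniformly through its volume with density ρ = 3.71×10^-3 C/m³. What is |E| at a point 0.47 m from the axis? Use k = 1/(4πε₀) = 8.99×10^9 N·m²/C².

1.58e7 V/m

Take a coaxial cylindrical Gaussian surface of radius r = 0.47 m and length L (r > 0.188 m, full cross-section enclosed).
λ_enc = ρ·πR² = (3.71×10^-3)π(0.188)² = 4.119×10^-4 C/m.
Since E is radial and uniform over the curved surface, Φ = E·2πrL = Q_enc/ε₀ = λ_enc L/ε₀.
E = 2k|λ_enc|/r = 2(8.99×10^9)(4.119×10^-4)/(0.47) = 1.58×10^7 N/C.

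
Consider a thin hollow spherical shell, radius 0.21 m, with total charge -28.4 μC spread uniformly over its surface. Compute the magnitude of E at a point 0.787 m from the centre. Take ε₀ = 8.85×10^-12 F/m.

Take a concentric spherical Gaussian surface of radius r = 0.787 m (r > 0.21 m).
The entire shell is enclosed: Q_enc = -2.84e-5 C.
Since E is radial and uniform over the Gaussian sphere, Φ = E·4πr² = Q_enc/ε₀.
E = |Q_enc|/(4πε₀r²) = (2.84×10^-5)/(4π·8.85×10^-12·(0.787)²) = 4.12×10^5 N/C.

E = 4.12×10^5 N/C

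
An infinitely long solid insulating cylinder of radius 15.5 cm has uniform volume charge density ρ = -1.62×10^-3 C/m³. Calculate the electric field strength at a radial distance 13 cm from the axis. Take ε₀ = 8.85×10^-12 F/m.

Coaxial Gaussian cylinder, radius r = 13 cm, length L (r < R).
Charge inside radius r per length L is ρ·πr²·L, so λ_enc = ρπr² = -8.601e-5 C/m.
Gauss's law: E·2πrL = λ_enc L/ε₀.
E = |λ_enc|/(2πε₀r) = (8.601×10^-5)/(2π·8.85×10^-12·0.13) = 1.19×10^7 N/C.

1.19×10^7 N/C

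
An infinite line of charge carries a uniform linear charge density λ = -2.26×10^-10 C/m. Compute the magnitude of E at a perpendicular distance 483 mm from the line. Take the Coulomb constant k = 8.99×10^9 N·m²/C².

|E| = 8.41 N/C

Take a coaxial cylindrical Gaussian surface of radius r = 483 mm and length L.
Q_enc = λL, so λ_enc = -2.26×10^-10 C/m.
Applying ∮E·dA = Q_enc/ε₀ with the end caps contributing no flux:
E = 2k|λ_enc|/r = 2(8.99×10^9)(2.26×10^-10)/(0.483) = 8.41 N/C.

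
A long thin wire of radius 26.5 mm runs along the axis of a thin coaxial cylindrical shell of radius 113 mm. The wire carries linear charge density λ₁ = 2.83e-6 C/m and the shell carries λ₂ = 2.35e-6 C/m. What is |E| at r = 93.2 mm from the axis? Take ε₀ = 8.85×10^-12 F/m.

Take a coaxial cylindrical Gaussian surface of radius r = 93.2 mm and length L (between the conductors, 26.5 mm < r < 113 mm).
Only the inner wire is enclosed; the outer shell contributes nothing inside itself. λ_enc = λ₁ = 2.83e-6 C/m.
Since E is radial and uniform over the curved surface, Φ = E·2πrL = Q_enc/ε₀ = λ_enc L/ε₀.
E = |λ_enc|/(2πε₀r) = (2.83e-6)/(2π·8.85×10^-12·0.0932) = 5.46e5 N/C.

|E| = 5.46×10^5 N/C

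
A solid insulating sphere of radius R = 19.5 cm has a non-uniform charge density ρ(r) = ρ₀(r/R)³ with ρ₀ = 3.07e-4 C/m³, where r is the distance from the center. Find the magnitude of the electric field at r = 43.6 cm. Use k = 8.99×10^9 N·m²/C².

E ≈ 2.25×10^5 V/m

Symmetry ⇒ E = E(r) r̂. Gaussian sphere of radius r = 43.6 cm (r > R, all charge enclosed).
Q_enc = 4π ∫₀^R ρ₀(r'/R)^3 r'² dr' = 4πρ₀R³/6 = 4.768×10^-6 C.
Since E is radial and uniform over the Gaussian sphere, Φ = E·4πr² = Q_enc/ε₀.
E = k|Q_enc|/r² = (8.99×10^9)(4.768×10^-6)/(0.436)² = 2.25×10^5 N/C.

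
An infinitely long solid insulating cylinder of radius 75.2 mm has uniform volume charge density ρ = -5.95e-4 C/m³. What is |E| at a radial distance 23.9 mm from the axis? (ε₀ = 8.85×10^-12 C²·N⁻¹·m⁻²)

Coaxial Gaussian cylinder, radius r = 23.9 mm, length L (r < R).
Charge inside radius r per length L is ρ·πr²·L, so λ_enc = ρπr² = -1.068×10^-6 C/m.
Gauss's law: E·2πrL = λ_enc L/ε₀.
E = |λ_enc|/(2πε₀r) = (1.068e-6)/(2π·8.85×10^-12·0.0239) = 8.03e5 N/C.

E ≈ 8.03e5 V/m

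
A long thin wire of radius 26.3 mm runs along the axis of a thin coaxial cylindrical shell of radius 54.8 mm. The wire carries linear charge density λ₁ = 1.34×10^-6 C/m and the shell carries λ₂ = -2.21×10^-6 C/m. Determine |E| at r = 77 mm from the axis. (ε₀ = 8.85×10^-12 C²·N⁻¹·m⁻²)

Take a coaxial cylindrical Gaussian surface of radius r = 77 mm and length L (r > 54.8 mm, enclosing both).
λ_enc = λ₁ + λ₂ = (1.34e-6) + (-2.21×10^-6) = -8.70e-7 C/m.
Since E is radial and uniform over the curved surface, Φ = E·2πrL = Q_enc/ε₀ = λ_enc L/ε₀.
E = |λ_enc|/(2πε₀r) = (8.70×10^-7)/(2π·8.85×10^-12·0.077) = 2.03×10^5 N/C.

E ≈ 2.03×10^5 N/C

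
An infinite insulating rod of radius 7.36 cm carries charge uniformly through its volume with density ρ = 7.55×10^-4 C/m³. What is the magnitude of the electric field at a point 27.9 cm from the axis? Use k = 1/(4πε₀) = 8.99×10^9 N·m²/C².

Choose a coaxial cylinder of radius r = 27.9 cm (arbitrary length L) as the Gaussian surface (r > 7.36 cm, full cross-section enclosed).
λ_enc = ρ·πR² = (7.55×10^-4)π(0.0736)² = 1.285e-5 C/m.
Gauss's law: E·2πrL = λ_enc L/ε₀.
E = 2k|λ_enc|/r = 2(8.99×10^9)(1.285e-5)/(0.279) = 8.28×10^5 N/C.

E = 8.28×10^5 N/C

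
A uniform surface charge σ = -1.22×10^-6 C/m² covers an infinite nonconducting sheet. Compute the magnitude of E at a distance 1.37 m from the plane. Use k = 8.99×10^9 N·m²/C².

The symmetry is planar: E is normal to the sheet and the same magnitude on both sides. Take a pillbox straddling the sheet with end-cap area A.
Flux Φ = 2EA and Q_enc = σA, so 2EA = σA/ε₀ ⇒ E = |σ|/(2ε₀), independent of distance.
E = 2πk|σ| = 2π(8.99×10^9)(1.22×10^-6) = 6.89e4 N/C.

E ≈ 6.89×10^4 V/m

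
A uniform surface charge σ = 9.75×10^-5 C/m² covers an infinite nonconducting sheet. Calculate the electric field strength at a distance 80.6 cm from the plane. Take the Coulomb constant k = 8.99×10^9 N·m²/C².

By planar symmetry E is perpendicular to the sheet and uniform; use a Gaussian pillbox with flat faces of area A on each side of the sheet.
Only the two end caps contribute flux: Φ = 2EA. With Q_enc = σA, Gauss's law gives E = |σ|/(2ε₀).
E = 2πk|σ| = 2π(8.99×10^9)(9.75×10^-5) = 5.51e6 N/C.

|E| ≈ 5.51×10^6 V/m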